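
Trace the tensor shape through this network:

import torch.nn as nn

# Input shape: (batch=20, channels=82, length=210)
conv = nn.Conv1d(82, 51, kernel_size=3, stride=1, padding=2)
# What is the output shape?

Input shape: (20, 82, 210)
Output shape: (20, 51, 212)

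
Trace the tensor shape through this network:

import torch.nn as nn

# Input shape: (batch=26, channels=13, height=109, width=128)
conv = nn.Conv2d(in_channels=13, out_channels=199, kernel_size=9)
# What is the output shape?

Input shape: (26, 13, 109, 128)
Output shape: (26, 199, 101, 120)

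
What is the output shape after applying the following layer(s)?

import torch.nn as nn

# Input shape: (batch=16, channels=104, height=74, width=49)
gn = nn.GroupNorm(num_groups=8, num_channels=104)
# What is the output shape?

Input shape: (16, 104, 74, 49)
Output shape: (16, 104, 74, 49)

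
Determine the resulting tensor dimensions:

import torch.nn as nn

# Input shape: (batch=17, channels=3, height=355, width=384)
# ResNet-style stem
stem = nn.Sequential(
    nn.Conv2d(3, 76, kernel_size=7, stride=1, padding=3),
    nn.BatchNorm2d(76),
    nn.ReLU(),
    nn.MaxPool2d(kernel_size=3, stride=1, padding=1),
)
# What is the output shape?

Input shape: (17, 3, 355, 384)
  -> after Conv2d 7x7 stride=1: (17, 76, 355, 384)
Output shape: (17, 76, 355, 384)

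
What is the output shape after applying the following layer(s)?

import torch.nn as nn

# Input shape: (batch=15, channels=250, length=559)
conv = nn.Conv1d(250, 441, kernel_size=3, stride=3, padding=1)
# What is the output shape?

Input shape: (15, 250, 559)
Output shape: (15, 441, 187)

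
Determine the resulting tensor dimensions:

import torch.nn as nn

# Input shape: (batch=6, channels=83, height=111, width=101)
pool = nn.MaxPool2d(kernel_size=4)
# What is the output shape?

Input shape: (6, 83, 111, 101)
Output shape: (6, 83, 27, 25)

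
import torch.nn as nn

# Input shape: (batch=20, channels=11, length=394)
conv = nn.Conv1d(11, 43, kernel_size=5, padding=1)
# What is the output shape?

Input shape: (20, 11, 394)
Output shape: (20, 43, 392)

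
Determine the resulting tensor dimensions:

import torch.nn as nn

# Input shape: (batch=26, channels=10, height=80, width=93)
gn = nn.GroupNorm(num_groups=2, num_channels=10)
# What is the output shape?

Input shape: (26, 10, 80, 93)
Output shape: (26, 10, 80, 93)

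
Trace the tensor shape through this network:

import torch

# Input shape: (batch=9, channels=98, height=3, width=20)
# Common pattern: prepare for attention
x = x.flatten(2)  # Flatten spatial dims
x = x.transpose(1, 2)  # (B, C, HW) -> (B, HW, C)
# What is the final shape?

Input shape: (9, 98, 3, 20)
  -> after flatten(2): (9, 98, 60)
Output shape: (9, 60, 98)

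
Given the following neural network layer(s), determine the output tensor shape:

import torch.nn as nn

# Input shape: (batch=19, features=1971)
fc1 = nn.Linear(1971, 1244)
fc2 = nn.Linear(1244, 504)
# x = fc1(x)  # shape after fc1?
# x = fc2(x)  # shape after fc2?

Input shape: (19, 1971)
  -> after fc1: (19, 1244)
Output shape: (19, 504)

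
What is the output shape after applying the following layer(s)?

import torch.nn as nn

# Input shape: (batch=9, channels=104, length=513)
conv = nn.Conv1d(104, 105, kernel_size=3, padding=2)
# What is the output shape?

Input shape: (9, 104, 513)
Output shape: (9, 105, 515)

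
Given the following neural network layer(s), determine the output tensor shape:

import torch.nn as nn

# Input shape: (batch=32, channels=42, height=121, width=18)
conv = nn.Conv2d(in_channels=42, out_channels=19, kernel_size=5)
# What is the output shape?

Input shape: (32, 42, 121, 18)
Output shape: (32, 19, 117, 14)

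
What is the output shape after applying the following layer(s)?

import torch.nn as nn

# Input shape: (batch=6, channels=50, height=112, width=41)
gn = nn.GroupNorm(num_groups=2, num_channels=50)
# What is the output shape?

Input shape: (6, 50, 112, 41)
Output shape: (6, 50, 112, 41)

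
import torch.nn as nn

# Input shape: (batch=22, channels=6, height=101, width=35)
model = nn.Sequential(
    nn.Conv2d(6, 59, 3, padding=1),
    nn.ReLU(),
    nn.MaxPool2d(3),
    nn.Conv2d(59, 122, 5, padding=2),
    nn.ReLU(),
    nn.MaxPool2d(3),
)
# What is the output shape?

Input shape: (22, 6, 101, 35)
  -> after first Conv2d: (22, 59, 101, 35)
  -> after first MaxPool2d: (22, 59, 33, 11)
  -> after second Conv2d: (22, 122, 33, 11)
Output shape: (22, 122, 11, 3)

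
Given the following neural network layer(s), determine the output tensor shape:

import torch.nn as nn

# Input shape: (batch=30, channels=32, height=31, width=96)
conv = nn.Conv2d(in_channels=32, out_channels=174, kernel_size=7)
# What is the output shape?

Input shape: (30, 32, 31, 96)
Output shape: (30, 174, 25, 90)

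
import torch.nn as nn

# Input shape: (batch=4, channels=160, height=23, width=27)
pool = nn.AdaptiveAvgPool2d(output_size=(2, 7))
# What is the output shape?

Input shape: (4, 160, 23, 27)
Output shape: (4, 160, 2, 7)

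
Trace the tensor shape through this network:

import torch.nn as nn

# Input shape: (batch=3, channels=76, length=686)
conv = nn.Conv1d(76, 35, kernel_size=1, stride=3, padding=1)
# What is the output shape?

Input shape: (3, 76, 686)
Output shape: (3, 35, 230)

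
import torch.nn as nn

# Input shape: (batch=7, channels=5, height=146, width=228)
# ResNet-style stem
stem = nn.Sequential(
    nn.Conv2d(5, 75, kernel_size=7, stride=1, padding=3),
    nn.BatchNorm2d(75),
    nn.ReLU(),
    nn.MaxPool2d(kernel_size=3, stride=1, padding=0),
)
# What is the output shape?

Input shape: (7, 5, 146, 228)
  -> after Conv2d 7x7 stride=1: (7, 75, 146, 228)
Output shape: (7, 75, 144, 226)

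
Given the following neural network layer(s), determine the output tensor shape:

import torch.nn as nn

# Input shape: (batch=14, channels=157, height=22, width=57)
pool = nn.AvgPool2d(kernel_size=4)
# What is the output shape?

Input shape: (14, 157, 22, 57)
Output shape: (14, 157, 5, 14)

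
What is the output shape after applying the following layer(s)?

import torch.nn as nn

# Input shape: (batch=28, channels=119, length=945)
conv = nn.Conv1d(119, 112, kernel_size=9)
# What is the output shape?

Input shape: (28, 119, 945)
Output shape: (28, 112, 937)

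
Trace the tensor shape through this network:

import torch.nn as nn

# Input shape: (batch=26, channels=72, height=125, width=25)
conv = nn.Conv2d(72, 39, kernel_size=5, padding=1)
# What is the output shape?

Input shape: (26, 72, 125, 25)
Output shape: (26, 39, 123, 23)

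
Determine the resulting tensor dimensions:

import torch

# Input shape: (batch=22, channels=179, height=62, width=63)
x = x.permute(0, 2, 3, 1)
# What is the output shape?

Input shape: (22, 179, 62, 63)
Output shape: (22, 62, 63, 179)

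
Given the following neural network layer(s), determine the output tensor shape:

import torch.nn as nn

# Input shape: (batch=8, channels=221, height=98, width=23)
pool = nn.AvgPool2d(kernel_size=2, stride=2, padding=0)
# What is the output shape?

Input shape: (8, 221, 98, 23)
Output shape: (8, 221, 49, 11)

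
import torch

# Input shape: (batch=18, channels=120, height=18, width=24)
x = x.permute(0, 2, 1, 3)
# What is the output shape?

Input shape: (18, 120, 18, 24)
Output shape: (18, 18, 120, 24)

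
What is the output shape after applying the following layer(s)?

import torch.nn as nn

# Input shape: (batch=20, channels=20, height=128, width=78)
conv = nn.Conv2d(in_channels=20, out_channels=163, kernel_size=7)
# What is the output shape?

Input shape: (20, 20, 128, 78)
Output shape: (20, 163, 122, 72)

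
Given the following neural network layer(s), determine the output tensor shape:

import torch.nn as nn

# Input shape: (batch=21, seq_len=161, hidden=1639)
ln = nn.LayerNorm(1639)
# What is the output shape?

Input shape: (21, 161, 1639)
Output shape: (21, 161, 1639)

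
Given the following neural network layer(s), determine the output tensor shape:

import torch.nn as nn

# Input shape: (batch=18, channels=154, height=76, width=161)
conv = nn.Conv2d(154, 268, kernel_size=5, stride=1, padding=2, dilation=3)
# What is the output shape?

Input shape: (18, 154, 76, 161)
Output shape: (18, 268, 68, 153)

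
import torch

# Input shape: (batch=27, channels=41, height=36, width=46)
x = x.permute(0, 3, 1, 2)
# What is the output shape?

Input shape: (27, 41, 36, 46)
Output shape: (27, 46, 41, 36)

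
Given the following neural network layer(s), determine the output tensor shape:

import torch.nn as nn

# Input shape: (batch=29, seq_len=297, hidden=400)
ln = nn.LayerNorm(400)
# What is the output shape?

Input shape: (29, 297, 400)
Output shape: (29, 297, 400)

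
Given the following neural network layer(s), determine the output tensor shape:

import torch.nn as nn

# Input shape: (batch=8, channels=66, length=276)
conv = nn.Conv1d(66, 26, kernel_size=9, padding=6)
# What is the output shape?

Input shape: (8, 66, 276)
Output shape: (8, 26, 280)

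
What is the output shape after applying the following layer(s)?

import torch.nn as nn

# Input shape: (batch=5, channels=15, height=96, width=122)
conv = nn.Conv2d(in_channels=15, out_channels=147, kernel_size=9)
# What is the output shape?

Input shape: (5, 15, 96, 122)
Output shape: (5, 147, 88, 114)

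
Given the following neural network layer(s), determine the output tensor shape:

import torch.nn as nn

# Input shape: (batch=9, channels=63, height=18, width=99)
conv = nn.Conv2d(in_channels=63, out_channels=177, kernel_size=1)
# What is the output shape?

Input shape: (9, 63, 18, 99)
Output shape: (9, 177, 18, 99)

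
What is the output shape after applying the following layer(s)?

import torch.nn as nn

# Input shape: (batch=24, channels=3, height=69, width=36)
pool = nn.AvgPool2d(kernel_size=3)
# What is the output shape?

Input shape: (24, 3, 69, 36)
Output shape: (24, 3, 23, 12)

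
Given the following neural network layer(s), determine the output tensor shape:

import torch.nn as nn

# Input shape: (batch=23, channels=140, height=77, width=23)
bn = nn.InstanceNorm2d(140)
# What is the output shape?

Input shape: (23, 140, 77, 23)
Output shape: (23, 140, 77, 23)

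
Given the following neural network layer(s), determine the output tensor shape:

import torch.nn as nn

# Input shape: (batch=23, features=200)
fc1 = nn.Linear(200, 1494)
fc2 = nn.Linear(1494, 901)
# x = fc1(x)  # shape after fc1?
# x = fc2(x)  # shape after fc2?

Input shape: (23, 200)
  -> after fc1: (23, 1494)
Output shape: (23, 901)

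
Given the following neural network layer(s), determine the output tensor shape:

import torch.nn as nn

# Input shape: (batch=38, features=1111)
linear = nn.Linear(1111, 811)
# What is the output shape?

Input shape: (38, 1111)
Output shape: (38, 811)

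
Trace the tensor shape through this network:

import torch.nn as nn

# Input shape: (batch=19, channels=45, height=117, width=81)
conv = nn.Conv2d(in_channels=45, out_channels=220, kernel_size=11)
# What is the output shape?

Input shape: (19, 45, 117, 81)
Output shape: (19, 220, 107, 71)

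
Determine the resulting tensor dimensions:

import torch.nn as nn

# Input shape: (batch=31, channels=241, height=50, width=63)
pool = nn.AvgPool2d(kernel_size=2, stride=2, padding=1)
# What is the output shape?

Input shape: (31, 241, 50, 63)
Output shape: (31, 241, 26, 32)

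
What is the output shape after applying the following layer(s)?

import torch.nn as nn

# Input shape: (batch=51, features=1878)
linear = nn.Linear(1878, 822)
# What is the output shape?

Input shape: (51, 1878)
Output shape: (51, 822)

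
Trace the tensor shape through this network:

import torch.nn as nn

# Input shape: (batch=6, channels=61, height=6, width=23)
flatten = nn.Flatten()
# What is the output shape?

Input shape: (6, 61, 6, 23)
Output shape: (6, 8418)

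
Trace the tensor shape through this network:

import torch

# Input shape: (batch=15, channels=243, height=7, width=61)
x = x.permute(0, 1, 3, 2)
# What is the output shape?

Input shape: (15, 243, 7, 61)
Output shape: (15, 243, 61, 7)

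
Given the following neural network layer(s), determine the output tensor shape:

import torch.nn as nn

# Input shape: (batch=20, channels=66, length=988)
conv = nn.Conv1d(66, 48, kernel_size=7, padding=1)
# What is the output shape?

Input shape: (20, 66, 988)
Output shape: (20, 48, 984)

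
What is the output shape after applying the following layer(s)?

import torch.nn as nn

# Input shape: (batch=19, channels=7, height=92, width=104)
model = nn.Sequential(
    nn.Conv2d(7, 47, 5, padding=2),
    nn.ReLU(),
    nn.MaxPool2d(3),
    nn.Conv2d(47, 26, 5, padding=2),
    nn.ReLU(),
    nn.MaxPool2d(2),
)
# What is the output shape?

Input shape: (19, 7, 92, 104)
  -> after first Conv2d: (19, 47, 92, 104)
  -> after first MaxPool2d: (19, 47, 30, 34)
  -> after second Conv2d: (19, 26, 30, 34)
Output shape: (19, 26, 15, 17)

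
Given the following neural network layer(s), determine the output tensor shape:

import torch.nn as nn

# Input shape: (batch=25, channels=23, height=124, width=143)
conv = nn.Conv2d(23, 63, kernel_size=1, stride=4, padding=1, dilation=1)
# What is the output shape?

Input shape: (25, 23, 124, 143)
Output shape: (25, 63, 32, 37)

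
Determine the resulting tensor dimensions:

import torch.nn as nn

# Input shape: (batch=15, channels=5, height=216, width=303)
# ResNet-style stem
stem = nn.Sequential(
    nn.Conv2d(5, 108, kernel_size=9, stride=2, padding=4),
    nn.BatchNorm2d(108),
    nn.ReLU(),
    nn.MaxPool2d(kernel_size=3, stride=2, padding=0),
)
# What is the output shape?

Input shape: (15, 5, 216, 303)
  -> after Conv2d 9x9 stride=2: (15, 108, 108, 152)
Output shape: (15, 108, 53, 75)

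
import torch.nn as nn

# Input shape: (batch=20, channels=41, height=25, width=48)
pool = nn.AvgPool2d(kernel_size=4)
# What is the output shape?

Input shape: (20, 41, 25, 48)
Output shape: (20, 41, 6, 12)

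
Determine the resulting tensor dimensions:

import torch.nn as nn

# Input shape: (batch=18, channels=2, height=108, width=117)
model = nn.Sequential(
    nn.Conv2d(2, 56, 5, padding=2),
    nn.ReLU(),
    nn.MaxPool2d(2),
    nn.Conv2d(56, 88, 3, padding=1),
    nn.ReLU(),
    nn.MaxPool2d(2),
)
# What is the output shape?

Input shape: (18, 2, 108, 117)
  -> after first Conv2d: (18, 56, 108, 117)
  -> after first MaxPool2d: (18, 56, 54, 58)
  -> after second Conv2d: (18, 88, 54, 58)
Output shape: (18, 88, 27, 29)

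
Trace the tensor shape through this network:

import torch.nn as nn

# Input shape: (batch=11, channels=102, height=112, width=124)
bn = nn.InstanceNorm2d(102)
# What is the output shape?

Input shape: (11, 102, 112, 124)
Output shape: (11, 102, 112, 124)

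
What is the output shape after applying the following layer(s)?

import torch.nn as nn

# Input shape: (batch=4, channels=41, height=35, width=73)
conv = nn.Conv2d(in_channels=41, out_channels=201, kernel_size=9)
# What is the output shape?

Input shape: (4, 41, 35, 73)
Output shape: (4, 201, 27, 65)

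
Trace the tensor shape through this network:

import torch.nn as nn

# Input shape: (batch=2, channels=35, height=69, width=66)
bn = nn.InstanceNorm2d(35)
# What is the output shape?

Input shape: (2, 35, 69, 66)
Output shape: (2, 35, 69, 66)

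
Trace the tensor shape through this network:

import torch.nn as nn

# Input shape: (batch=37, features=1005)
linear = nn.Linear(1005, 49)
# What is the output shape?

Input shape: (37, 1005)
Output shape: (37, 49)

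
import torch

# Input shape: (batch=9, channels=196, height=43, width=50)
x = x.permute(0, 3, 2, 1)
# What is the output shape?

Input shape: (9, 196, 43, 50)
Output shape: (9, 50, 43, 196)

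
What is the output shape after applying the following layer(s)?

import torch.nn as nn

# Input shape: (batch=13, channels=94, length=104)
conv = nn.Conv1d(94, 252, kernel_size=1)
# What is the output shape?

Input shape: (13, 94, 104)
Output shape: (13, 252, 104)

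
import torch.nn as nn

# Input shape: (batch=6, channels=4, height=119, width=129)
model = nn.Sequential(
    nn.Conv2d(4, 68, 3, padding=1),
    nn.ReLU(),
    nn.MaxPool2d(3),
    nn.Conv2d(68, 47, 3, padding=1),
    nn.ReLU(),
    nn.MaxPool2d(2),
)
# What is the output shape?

Input shape: (6, 4, 119, 129)
  -> after first Conv2d: (6, 68, 119, 129)
  -> after first MaxPool2d: (6, 68, 39, 43)
  -> after second Conv2d: (6, 47, 39, 43)
Output shape: (6, 47, 19, 21)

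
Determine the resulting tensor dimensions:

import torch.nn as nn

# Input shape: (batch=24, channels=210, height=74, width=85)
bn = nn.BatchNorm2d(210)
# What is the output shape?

Input shape: (24, 210, 74, 85)
Output shape: (24, 210, 74, 85)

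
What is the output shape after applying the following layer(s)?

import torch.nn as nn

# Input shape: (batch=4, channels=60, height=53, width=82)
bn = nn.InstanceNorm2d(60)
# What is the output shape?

Input shape: (4, 60, 53, 82)
Output shape: (4, 60, 53, 82)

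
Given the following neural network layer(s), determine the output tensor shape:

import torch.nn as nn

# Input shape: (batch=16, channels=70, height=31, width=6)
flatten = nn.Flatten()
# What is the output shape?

Input shape: (16, 70, 31, 6)
Output shape: (16, 13020)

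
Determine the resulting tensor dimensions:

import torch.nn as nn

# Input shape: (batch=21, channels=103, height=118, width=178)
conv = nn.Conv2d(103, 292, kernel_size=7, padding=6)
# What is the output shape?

Input shape: (21, 103, 118, 178)
Output shape: (21, 292, 124, 184)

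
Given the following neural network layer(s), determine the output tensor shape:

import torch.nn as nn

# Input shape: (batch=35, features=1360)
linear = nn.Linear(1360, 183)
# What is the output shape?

Input shape: (35, 1360)
Output shape: (35, 183)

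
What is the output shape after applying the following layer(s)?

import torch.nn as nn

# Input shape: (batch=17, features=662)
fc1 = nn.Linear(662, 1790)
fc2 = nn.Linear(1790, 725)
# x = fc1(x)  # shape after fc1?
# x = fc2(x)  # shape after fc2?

Input shape: (17, 662)
  -> after fc1: (17, 1790)
Output shape: (17, 725)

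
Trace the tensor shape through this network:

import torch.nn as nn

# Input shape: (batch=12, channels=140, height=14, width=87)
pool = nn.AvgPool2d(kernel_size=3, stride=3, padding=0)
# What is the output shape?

Input shape: (12, 140, 14, 87)
Output shape: (12, 140, 4, 29)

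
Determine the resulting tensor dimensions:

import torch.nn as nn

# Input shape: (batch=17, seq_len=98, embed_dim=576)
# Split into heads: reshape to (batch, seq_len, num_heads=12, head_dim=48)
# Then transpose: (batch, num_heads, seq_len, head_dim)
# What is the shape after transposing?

Input shape: (17, 98, 576)
  -> after reshape: (17, 98, 12, 48)
Output shape: (17, 12, 98, 48)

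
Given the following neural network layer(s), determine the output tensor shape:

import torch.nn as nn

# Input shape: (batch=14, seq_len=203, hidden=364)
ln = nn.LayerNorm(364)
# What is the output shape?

Input shape: (14, 203, 364)
Output shape: (14, 203, 364)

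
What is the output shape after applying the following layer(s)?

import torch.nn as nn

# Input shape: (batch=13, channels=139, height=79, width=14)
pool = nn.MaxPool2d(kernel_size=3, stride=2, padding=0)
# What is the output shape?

Input shape: (13, 139, 79, 14)
Output shape: (13, 139, 39, 6)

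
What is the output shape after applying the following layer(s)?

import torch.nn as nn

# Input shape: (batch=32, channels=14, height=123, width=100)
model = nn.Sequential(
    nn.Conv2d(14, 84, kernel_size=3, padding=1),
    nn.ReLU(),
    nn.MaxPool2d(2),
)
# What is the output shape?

Input shape: (32, 14, 123, 100)
  -> after Conv2d: (32, 84, 123, 100)
  -> after ReLU: (32, 84, 123, 100)
Output shape: (32, 84, 61, 50)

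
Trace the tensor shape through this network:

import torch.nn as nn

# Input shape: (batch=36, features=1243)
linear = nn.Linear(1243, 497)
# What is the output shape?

Input shape: (36, 1243)
Output shape: (36, 497)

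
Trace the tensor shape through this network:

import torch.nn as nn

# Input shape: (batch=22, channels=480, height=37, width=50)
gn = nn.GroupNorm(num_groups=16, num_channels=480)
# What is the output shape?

Input shape: (22, 480, 37, 50)
Output shape: (22, 480, 37, 50)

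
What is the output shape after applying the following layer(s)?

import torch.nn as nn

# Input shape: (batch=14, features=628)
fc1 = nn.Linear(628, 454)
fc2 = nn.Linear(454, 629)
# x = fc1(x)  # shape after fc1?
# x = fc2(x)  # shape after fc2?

Input shape: (14, 628)
  -> after fc1: (14, 454)
Output shape: (14, 629)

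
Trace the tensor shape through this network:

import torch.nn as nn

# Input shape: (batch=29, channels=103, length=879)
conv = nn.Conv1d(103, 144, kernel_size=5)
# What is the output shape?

Input shape: (29, 103, 879)
Output shape: (29, 144, 875)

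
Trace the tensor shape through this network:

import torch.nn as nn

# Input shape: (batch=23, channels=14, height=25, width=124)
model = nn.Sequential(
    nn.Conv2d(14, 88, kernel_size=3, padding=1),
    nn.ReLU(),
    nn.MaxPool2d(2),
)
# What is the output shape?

Input shape: (23, 14, 25, 124)
  -> after Conv2d: (23, 88, 25, 124)
  -> after ReLU: (23, 88, 25, 124)
Output shape: (23, 88, 12, 62)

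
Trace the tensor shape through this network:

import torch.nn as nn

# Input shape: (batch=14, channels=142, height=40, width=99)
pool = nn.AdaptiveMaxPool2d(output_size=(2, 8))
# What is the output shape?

Input shape: (14, 142, 40, 99)
Output shape: (14, 142, 2, 8)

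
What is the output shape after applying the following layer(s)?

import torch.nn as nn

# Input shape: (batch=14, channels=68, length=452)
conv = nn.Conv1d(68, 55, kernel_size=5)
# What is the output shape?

Input shape: (14, 68, 452)
Output shape: (14, 55, 448)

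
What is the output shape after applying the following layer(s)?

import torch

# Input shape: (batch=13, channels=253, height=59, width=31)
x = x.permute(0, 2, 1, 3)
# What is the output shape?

Input shape: (13, 253, 59, 31)
Output shape: (13, 59, 253, 31)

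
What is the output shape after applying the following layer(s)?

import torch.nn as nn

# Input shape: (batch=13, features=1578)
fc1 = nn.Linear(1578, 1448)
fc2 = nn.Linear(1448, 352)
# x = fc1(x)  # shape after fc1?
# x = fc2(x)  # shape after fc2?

Input shape: (13, 1578)
  -> after fc1: (13, 1448)
Output shape: (13, 352)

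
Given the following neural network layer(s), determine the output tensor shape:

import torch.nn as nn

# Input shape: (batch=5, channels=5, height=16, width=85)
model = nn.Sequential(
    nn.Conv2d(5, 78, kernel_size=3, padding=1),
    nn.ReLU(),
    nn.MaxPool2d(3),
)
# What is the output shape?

Input shape: (5, 5, 16, 85)
  -> after Conv2d: (5, 78, 16, 85)
  -> after ReLU: (5, 78, 16, 85)
Output shape: (5, 78, 5, 28)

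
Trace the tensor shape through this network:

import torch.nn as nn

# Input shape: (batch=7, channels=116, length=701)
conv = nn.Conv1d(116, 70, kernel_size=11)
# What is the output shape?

Input shape: (7, 116, 701)
Output shape: (7, 70, 691)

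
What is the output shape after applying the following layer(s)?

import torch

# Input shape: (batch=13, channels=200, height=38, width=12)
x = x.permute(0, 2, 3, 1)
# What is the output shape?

Input shape: (13, 200, 38, 12)
Output shape: (13, 38, 12, 200)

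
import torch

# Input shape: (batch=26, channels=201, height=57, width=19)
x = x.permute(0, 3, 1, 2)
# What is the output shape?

Input shape: (26, 201, 57, 19)
Output shape: (26, 19, 201, 57)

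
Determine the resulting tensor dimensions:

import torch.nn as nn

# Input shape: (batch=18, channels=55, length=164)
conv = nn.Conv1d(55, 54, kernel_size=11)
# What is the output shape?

Input shape: (18, 55, 164)
Output shape: (18, 54, 154)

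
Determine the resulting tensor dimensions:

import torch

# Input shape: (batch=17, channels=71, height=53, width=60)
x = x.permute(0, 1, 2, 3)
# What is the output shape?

Input shape: (17, 71, 53, 60)
Output shape: (17, 71, 53, 60)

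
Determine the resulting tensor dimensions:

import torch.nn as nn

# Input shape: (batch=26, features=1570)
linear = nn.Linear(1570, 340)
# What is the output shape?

Input shape: (26, 1570)
Output shape: (26, 340)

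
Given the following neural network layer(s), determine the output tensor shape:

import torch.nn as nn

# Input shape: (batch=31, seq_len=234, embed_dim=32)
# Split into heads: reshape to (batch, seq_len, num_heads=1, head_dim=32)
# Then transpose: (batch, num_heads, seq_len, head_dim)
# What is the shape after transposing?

Input shape: (31, 234, 32)
  -> after reshape: (31, 234, 1, 32)
Output shape: (31, 1, 234, 32)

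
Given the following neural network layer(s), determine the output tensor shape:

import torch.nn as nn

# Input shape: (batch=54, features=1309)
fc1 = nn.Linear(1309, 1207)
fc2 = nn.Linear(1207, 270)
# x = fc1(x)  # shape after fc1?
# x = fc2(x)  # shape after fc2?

Input shape: (54, 1309)
  -> after fc1: (54, 1207)
Output shape: (54, 270)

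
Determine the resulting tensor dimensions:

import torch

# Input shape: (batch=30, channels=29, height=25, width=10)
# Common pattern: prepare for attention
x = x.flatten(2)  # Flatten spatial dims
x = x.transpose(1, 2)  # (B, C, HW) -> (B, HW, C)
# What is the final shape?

Input shape: (30, 29, 25, 10)
  -> after flatten(2): (30, 29, 250)
Output shape: (30, 250, 29)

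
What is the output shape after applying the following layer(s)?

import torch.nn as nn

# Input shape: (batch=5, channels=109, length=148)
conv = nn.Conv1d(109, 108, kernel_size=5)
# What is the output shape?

Input shape: (5, 109, 148)
Output shape: (5, 108, 144)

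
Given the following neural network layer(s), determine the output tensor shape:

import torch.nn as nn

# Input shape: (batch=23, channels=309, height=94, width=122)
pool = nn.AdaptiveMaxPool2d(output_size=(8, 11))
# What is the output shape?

Input shape: (23, 309, 94, 122)
Output shape: (23, 309, 8, 11)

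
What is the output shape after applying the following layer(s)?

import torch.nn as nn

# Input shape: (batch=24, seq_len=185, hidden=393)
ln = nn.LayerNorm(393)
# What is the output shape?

Input shape: (24, 185, 393)
Output shape: (24, 185, 393)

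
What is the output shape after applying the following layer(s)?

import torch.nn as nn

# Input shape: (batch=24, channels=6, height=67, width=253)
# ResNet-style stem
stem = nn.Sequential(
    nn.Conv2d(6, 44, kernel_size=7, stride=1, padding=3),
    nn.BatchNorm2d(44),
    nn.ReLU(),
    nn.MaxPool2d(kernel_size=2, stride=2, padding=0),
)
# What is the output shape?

Input shape: (24, 6, 67, 253)
  -> after Conv2d 7x7 stride=1: (24, 44, 67, 253)
Output shape: (24, 44, 33, 126)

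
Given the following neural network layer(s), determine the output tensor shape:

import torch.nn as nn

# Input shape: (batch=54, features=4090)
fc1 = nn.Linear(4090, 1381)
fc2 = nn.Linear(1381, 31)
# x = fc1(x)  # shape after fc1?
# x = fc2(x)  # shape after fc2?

Input shape: (54, 4090)
  -> after fc1: (54, 1381)
Output shape: (54, 31)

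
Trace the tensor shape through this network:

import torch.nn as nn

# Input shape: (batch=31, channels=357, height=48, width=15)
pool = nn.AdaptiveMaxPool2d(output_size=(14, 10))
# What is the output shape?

Input shape: (31, 357, 48, 15)
Output shape: (31, 357, 14, 10)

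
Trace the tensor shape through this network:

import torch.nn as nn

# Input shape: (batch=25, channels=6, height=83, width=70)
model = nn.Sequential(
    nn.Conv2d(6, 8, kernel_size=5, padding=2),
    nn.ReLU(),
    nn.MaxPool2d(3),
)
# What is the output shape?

Input shape: (25, 6, 83, 70)
  -> after Conv2d: (25, 8, 83, 70)
  -> after ReLU: (25, 8, 83, 70)
Output shape: (25, 8, 27, 23)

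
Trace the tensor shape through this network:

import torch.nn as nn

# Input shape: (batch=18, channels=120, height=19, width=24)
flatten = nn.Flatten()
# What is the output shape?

Input shape: (18, 120, 19, 24)
Output shape: (18, 54720)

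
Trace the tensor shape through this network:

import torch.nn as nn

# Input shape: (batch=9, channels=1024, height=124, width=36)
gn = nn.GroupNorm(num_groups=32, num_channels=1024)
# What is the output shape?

Input shape: (9, 1024, 124, 36)
Output shape: (9, 1024, 124, 36)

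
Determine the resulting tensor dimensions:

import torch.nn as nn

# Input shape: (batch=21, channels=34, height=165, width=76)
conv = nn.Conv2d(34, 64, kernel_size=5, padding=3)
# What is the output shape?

Input shape: (21, 34, 165, 76)
Output shape: (21, 64, 167, 78)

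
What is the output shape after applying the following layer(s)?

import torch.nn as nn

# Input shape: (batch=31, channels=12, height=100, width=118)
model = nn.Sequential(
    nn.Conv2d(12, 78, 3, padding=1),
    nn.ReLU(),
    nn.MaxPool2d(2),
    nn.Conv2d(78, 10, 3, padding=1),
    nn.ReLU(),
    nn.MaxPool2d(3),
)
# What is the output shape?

Input shape: (31, 12, 100, 118)
  -> after first Conv2d: (31, 78, 100, 118)
  -> after first MaxPool2d: (31, 78, 50, 59)
  -> after second Conv2d: (31, 10, 50, 59)
Output shape: (31, 10, 16, 19)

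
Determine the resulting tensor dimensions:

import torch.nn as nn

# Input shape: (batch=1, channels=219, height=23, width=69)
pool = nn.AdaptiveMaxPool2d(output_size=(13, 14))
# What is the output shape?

Input shape: (1, 219, 23, 69)
Output shape: (1, 219, 13, 14)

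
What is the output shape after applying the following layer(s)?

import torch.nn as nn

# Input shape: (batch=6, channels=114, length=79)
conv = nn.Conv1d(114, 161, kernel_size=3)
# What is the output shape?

Input shape: (6, 114, 79)
Output shape: (6, 161, 77)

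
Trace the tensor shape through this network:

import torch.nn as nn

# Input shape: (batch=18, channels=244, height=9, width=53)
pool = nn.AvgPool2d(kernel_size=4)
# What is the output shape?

Input shape: (18, 244, 9, 53)
Output shape: (18, 244, 2, 13)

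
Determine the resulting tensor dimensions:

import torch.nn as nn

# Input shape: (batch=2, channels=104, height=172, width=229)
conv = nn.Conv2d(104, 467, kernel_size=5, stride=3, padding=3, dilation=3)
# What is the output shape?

Input shape: (2, 104, 172, 229)
Output shape: (2, 467, 56, 75)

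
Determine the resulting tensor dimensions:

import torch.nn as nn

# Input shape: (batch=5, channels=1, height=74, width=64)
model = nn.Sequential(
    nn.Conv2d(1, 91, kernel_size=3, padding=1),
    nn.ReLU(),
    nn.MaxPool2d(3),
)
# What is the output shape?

Input shape: (5, 1, 74, 64)
  -> after Conv2d: (5, 91, 74, 64)
  -> after ReLU: (5, 91, 74, 64)
Output shape: (5, 91, 24, 21)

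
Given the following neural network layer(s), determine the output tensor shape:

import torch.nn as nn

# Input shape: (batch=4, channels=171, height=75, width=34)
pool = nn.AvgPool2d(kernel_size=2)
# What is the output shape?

Input shape: (4, 171, 75, 34)
Output shape: (4, 171, 37, 17)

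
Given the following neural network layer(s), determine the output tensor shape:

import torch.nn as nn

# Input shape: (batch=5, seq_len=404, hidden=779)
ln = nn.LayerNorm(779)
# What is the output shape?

Input shape: (5, 404, 779)
Output shape: (5, 404, 779)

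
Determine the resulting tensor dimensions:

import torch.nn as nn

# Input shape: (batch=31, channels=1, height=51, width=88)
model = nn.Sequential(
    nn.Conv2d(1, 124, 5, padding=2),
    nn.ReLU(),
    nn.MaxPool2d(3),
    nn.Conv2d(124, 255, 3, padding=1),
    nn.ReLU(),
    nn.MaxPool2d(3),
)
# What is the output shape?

Input shape: (31, 1, 51, 88)
  -> after first Conv2d: (31, 124, 51, 88)
  -> after first MaxPool2d: (31, 124, 17, 29)
  -> after second Conv2d: (31, 255, 17, 29)
Output shape: (31, 255, 5, 9)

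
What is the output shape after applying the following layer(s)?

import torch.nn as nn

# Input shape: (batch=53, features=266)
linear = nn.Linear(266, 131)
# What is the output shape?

Input shape: (53, 266)
Output shape: (53, 131)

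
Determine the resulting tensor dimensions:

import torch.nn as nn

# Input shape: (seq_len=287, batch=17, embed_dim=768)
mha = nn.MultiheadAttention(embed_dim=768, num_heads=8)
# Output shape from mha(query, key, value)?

Input shape: (287, 17, 768)
Output shape: (287, 17, 768)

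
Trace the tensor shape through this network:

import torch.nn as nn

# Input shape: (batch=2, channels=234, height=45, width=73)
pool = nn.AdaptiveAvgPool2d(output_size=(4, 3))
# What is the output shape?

Input shape: (2, 234, 45, 73)
Output shape: (2, 234, 4, 3)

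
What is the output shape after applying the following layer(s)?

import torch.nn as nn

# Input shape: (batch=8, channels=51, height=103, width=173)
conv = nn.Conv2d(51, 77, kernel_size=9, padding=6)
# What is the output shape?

Input shape: (8, 51, 103, 173)
Output shape: (8, 77, 107, 177)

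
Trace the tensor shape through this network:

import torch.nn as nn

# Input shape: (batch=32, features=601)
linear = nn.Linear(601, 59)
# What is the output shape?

Input shape: (32, 601)
Output shape: (32, 59)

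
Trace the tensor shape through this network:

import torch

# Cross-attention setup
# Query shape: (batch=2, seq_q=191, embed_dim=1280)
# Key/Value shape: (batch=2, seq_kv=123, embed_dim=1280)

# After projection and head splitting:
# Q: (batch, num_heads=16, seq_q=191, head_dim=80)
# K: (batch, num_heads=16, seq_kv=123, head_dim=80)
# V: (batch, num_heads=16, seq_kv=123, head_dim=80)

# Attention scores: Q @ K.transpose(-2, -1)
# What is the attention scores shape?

Input shape: (2, 191, 1280)
Output shape: (2, 16, 191, 123)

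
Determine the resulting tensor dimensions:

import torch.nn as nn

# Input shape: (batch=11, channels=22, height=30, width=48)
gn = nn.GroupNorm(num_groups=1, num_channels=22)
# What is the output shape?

Input shape: (11, 22, 30, 48)
Output shape: (11, 22, 30, 48)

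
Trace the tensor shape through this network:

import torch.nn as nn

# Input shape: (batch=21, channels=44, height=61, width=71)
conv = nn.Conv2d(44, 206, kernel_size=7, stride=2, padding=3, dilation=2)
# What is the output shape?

Input shape: (21, 44, 61, 71)
Output shape: (21, 206, 28, 33)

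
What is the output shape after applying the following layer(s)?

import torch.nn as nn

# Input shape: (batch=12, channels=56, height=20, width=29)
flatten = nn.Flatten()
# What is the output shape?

Input shape: (12, 56, 20, 29)
Output shape: (12, 32480)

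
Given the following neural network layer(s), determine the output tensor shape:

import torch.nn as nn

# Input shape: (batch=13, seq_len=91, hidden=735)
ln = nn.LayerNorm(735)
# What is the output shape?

Input shape: (13, 91, 735)
Output shape: (13, 91, 735)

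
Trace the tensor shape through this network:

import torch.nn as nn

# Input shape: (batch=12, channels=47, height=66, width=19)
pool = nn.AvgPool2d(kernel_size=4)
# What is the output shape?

Input shape: (12, 47, 66, 19)
Output shape: (12, 47, 16, 4)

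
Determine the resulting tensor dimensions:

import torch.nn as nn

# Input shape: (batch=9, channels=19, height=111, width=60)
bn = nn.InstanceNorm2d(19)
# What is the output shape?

Input shape: (9, 19, 111, 60)
Output shape: (9, 19, 111, 60)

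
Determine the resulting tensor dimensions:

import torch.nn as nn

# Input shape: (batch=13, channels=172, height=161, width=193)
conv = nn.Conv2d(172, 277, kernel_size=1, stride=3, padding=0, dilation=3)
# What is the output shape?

Input shape: (13, 172, 161, 193)
Output shape: (13, 277, 54, 65)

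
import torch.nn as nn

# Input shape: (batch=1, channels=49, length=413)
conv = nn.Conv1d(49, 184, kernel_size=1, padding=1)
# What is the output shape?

Input shape: (1, 49, 413)
Output shape: (1, 184, 415)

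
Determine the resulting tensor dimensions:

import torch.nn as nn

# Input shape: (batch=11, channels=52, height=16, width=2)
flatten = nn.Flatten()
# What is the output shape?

Input shape: (11, 52, 16, 2)
Output shape: (11, 1664)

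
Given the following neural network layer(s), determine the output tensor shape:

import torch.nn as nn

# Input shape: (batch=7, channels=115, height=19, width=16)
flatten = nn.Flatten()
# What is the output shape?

Input shape: (7, 115, 19, 16)
Output shape: (7, 34960)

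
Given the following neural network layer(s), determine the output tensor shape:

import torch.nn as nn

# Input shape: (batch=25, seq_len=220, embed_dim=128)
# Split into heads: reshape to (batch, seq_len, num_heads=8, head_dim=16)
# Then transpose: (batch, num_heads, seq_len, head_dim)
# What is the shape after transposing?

Input shape: (25, 220, 128)
  -> after reshape: (25, 220, 8, 16)
Output shape: (25, 8, 220, 16)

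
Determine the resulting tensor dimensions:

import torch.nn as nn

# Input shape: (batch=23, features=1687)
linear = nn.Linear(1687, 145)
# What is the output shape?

Input shape: (23, 1687)
Output shape: (23, 145)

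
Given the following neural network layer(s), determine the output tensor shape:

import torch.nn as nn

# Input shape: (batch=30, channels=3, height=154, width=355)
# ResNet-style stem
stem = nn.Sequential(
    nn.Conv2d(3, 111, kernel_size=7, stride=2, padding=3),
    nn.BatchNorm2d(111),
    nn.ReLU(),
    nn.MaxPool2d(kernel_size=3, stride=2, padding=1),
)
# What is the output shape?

Input shape: (30, 3, 154, 355)
  -> after Conv2d 7x7 stride=2: (30, 111, 77, 178)
Output shape: (30, 111, 39, 89)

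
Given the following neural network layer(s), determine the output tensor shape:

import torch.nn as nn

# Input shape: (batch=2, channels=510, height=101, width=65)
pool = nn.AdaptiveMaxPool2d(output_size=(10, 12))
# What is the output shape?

Input shape: (2, 510, 101, 65)
Output shape: (2, 510, 10, 12)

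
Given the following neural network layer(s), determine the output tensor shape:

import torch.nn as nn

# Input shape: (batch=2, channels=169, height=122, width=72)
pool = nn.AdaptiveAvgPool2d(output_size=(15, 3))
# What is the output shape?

Input shape: (2, 169, 122, 72)
Output shape: (2, 169, 15, 3)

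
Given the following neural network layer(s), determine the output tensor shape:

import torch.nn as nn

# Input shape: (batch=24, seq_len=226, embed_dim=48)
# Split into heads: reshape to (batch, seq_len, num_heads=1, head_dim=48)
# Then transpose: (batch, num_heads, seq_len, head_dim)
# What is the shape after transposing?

Input shape: (24, 226, 48)
  -> after reshape: (24, 226, 1, 48)
Output shape: (24, 1, 226, 48)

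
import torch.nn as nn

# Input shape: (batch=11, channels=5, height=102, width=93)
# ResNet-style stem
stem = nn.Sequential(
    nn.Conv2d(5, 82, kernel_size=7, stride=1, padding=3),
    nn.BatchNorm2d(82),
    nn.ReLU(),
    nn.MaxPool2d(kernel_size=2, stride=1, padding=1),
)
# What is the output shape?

Input shape: (11, 5, 102, 93)
  -> after Conv2d 7x7 stride=1: (11, 82, 102, 93)
Output shape: (11, 82, 103, 94)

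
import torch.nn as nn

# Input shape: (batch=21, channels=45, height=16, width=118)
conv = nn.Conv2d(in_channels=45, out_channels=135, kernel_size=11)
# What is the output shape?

Input shape: (21, 45, 16, 118)
Output shape: (21, 135, 6, 108)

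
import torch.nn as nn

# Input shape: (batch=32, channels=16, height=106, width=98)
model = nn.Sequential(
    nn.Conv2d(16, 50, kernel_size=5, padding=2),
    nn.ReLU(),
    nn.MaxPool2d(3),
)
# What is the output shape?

Input shape: (32, 16, 106, 98)
  -> after Conv2d: (32, 50, 106, 98)
  -> after ReLU: (32, 50, 106, 98)
Output shape: (32, 50, 35, 32)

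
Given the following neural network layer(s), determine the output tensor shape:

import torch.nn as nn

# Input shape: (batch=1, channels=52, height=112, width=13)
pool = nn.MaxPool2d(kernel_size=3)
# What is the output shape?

Input shape: (1, 52, 112, 13)
Output shape: (1, 52, 37, 4)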